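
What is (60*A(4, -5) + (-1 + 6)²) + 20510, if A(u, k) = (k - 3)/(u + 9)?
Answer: 266475/13 ≈ 20498.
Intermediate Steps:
A(u, k) = (-3 + k)/(9 + u)
(60*A(4, -5) + (-1 + 6)²) + 20510 = (60*((-3 - 5)/(9 + 4)) + (-1 + 6)²) + 20510 = (60*(-8/13) + 5²) + 20510 = (60*((1/13)*(-8)) + 25) + 20510 = (60*(-8/13) + 25) + 20510 = (-480/13 + 25) + 20510 = -155/13 + 20510 = 266475/13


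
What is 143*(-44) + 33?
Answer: -6259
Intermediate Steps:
143*(-44) + 33 = -6292 + 33 = -6259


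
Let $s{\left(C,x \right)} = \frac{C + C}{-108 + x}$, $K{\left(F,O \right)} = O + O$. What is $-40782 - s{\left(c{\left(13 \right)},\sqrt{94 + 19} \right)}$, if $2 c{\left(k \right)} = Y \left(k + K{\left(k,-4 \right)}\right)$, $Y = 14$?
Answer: $- \frac{471065322}{11551} + \frac{70 \sqrt{113}}{11551} \approx -40781.0$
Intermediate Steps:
$K{\left(F,O \right)} = 2 O$
$c{\left(k \right)} = -56 + 7 k$ ($c{\left(k \right)} = \frac{14 \left(k + 2 \left(-4\right)\right)}{2} = \frac{14 \left(k - 8\right)}{2} = \frac{14 \left(-8 + k\right)}{2} = \frac{-112 + 14 k}{2} = -56 + 7 k$)
$s{\left(C,x \right)} = \frac{2 C}{-108 + x}$
$-40782 - s{\left(c{\left(13 \right)},\sqrt{94 + 19} \right)} = -40782 - \frac{2 \left(-56 + 7 \cdot 13\right)}{-108 + \sqrt{94 + 19}} = -40782 - \frac{2 \left(-56 + 91\right)}{-108 + \sqrt{113}} = -40782 - 2 \cdot 35 \frac{1}{-108 + \sqrt{113}} = -40782 - \frac{70}{-108 + \sqrt{113}}$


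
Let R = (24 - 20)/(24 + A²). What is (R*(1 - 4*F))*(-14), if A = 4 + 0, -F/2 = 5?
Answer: -287/5 ≈ -57.400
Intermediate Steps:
F = -10 (F = -2*5 = -10)
A = 4
R = ⅒ (R = (24 - 20)/(24 + 4²) = 4/(24 + 16) = 4/40 = 4*(1/40) = ⅒ ≈ 0.10000)
(R*(1 - 4*F))*(-14) = ((1 - 4*(-10))/10)*(-14) = ((1 + 40)/10)*(-14) = ((⅒)*41)*(-14) = (41/10)*(-14) = -287/5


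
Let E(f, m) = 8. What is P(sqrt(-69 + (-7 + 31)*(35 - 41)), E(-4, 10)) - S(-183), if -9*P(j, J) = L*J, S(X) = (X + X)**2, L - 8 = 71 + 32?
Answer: -402164/3 ≈ -1.3405e+5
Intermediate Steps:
L = 111 (L = 8 + (71 + 32) = 8 + 103 = 111)
S(X) = 4*X**2 (S(X) = (2*X)**2 = 4*X**2)
P(j, J) = -37*J/3
P(sqrt(-69 + (-7 + 31)*(35 - 41)), E(-4, 10)) - S(-183) = -37/3*8 - 4*(-183)**2 = -296/3 - 4*33489 = -296/3 - 1*133956 = -296/3 - 133956 = -402164/3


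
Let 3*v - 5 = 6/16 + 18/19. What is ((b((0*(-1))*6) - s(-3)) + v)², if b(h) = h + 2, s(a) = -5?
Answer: 17247409/207936 ≈ 82.946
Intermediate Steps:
b(h) = 2 + h
v = 961/456 (v = 5/3 + (6/16 + 18/19)/3 = 5/3 + (6*(1/16) + 18*(1/19))/3 = 5/3 + (3/8 + 18/19)/3 = 5/3 + (⅓)*(201/152) = 5/3 + 67/152 = 961/456 ≈ 2.1075)
((b((0*(-1))*6) - s(-3)) + v)² = (((2 + (0*(-1))*6) - 1*(-5)) + 961/456)² = (((2 + 0*6) + 5) + 961/456)² = (((2 + 0) + 5) + 961/456)² = ((2 + 5) + 961/456)² = (7 + 961/456)² = (4153/456)² = 17247409/207936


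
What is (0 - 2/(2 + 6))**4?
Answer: 1/256 ≈ 0.0039063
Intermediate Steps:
(0 - 2/(2 + 6))**4 = (0 - 2/8)**4 = (0 - 2*1/8)**4 = (0 - 1/4)**4 = (-1/4)**4 = 1/256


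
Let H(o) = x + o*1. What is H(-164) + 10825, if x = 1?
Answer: 10662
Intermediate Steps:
H(o) = 1 + o (H(o) = 1 + o*1 = 1 + o)
H(-164) + 10825 = (1 - 164) + 10825 = -163 + 10825 = 10662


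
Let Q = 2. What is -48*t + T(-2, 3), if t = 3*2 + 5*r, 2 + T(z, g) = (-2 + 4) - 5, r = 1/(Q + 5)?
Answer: -2291/7 ≈ -327.29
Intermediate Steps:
r = 1/7 (r = 1/(2 + 5) = 1/7 ≈ 0.14286)
T(z, g) = -5 (T(z, g) = -2 + ((-2 + 4) - 5) = -2 + (2 - 5) = -2 - 3 = -5)
t = 47/7 (t = 3*2 + 5*(1/7) = 6 + 5/7 = 47/7 ≈ 6.7143)
-48*t + T(-2, 3) = -48*47/7 - 5 = -2256/7 - 5 = -2291/7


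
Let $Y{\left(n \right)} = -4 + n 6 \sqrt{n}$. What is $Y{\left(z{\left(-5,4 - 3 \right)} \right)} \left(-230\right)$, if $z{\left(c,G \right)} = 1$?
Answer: $-460$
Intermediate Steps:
$Y{\left(n \right)} = -4 + 6 n^{\frac{3}{2}}$
$Y{\left(z{\left(-5,4 - 3 \right)} \right)} \left(-230\right) = \left(-4 + 6 \cdot 1^{\frac{3}{2}}\right) \left(-230\right) = \left(-4 + 6 \cdot 1\right) \left(-230\right) = \left(-4 + 6\right) \left(-230\right) = 2 \left(-230\right) = -460$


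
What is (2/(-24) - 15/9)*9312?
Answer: -16296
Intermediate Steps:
(2/(-24) - 15/9)*9312 = (2*(-1/24) - 15*⅑)*9312 = (-1/12 - 5/3)*9312 = -7/4*9312 = -16296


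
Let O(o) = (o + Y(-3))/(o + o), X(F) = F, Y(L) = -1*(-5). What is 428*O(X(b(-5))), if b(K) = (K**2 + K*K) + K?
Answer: 2140/9 ≈ 237.78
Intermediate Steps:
Y(L) = 5
b(K) = K + 2*K**2 (b(K) = (K**2 + K**2) + K = 2*K**2 + K = K + 2*K**2)
O(o) = (5 + o)/(2*o) (O(o) = (o + 5)/(o + o) = (5 + o)/((2*o)) = (5 + o)*(1/(2*o)) = (5 + o)/(2*o))
428*O(X(b(-5))) = 428*((5 - 5*(1 + 2*(-5)))/(2*((-5*(1 + 2*(-5)))))) = 428*((5 - 5*(1 - 10))/(2*((-5*(1 - 10))))) = 428*((5 - 5*(-9))/(2*((-5*(-9))))) = 428*((1/2)*(5 + 45)/45) = 428*((1/2)*(1/45)*50) = 428*(5/9) = 2140/9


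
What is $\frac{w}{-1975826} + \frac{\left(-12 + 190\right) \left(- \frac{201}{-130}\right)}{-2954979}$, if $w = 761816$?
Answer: $- \frac{24393352312079}{63250680324585} \approx -0.38566$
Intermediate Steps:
$\frac{w}{-1975826} + \frac{\left(-12 + 190\right) \left(- \frac{201}{-130}\right)}{-2954979} = \frac{761816}{-1975826} + \frac{\left(-12 + 190\right) \left(- \frac{201}{-130}\right)}{-2954979} = 761816 \left(- \frac{1}{1975826}\right) + 178 \left(\left(-201\right) \left(- \frac{1}{130}\right)\right) \left(- \frac{1}{2954979}\right) = - \frac{380908}{987913} + 178 \cdot \frac{201}{130} \left(- \frac{1}{2954979}\right) = - \frac{380908}{987913} + \frac{17889}{65} \left(- \frac{1}{2954979}\right) = - \frac{380908}{987913} - \frac{5963}{64024545} = - \frac{24393352312079}{63250680324585}$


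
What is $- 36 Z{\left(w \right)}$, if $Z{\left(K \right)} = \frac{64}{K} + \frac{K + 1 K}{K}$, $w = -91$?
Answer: $- \frac{4248}{91} \approx -46.681$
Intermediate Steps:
$Z{\left(K \right)} = 2 + \frac{64}{K}$ ($Z{\left(K \right)} = \frac{64}{K} + \frac{K + K}{K} = \frac{64}{K} + \frac{2 K}{K} = \frac{64}{K} + 2 = 2 + \frac{64}{K}$)
$- 36 Z{\left(w \right)} = - 36 \left(2 + \frac{64}{-91}\right) = - 36 \left(2 + 64 \left(- \frac{1}{91}\right)\right) = - 36 \left(2 - \frac{64}{91}\right) = \left(-36\right) \frac{118}{91} = - \frac{4248}{91}$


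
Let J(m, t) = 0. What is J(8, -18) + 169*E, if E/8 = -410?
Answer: -554320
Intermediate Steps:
E = -3280 (E = 8*(-410) = -3280)
J(8, -18) + 169*E = 0 + 169*(-3280) = 0 - 554320 = -554320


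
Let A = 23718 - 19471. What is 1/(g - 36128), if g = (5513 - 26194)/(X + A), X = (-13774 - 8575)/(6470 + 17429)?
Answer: -101476704/3666644617331 ≈ -2.7676e-5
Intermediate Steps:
A = 4247
X = -22349/23899 ≈ -0.93514
g = -494255219/101476704 (g = (5513 - 26194)/(-22349/23899 + 4247) = -20681/101476704/23899 = -20681*23899/101476704 = -494255219/101476704 ≈ -4.8706)
1/(g - 36128) = 1/(-494255219/101476704 - 36128) = 1/(-3666644617331/101476704) = -101476704/3666644617331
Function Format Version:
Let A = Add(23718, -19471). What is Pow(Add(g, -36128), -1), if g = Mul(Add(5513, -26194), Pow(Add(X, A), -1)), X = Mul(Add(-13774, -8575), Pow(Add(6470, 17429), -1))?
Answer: Rational(-101476704, 3666644617331) ≈ -2.7676e-5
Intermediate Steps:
A = 4247
X = Rational(-22349, 23899) (X = Mul(-22349, Pow(23899, -1)) = Mul(-22349, Rational(1, 23899)) = Rational(-22349, 23899) ≈ -0.93514)
g = Rational(-494255219, 101476704) (g = Mul(Add(5513, -26194), Pow(Add(Rational(-22349, 23899), 4247), -1)) = Mul(-20681, Pow(Rational(101476704, 23899), -1)) = Mul(-20681, Rational(23899, 101476704)) = Rational(-494255219, 101476704) ≈ -4.8706)
Pow(Add(g, -36128), -1) = Pow(Add(Rational(-494255219, 101476704), -36128), -1) = Pow(Rational(-3666644617331, 101476704), -1) = Rational(-101476704, 3666644617331)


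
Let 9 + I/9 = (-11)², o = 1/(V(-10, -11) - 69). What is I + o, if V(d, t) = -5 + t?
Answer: 85679/85 ≈ 1008.0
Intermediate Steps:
o = -1/85 (o = 1/((-5 - 11) - 69) = 1/(-16 - 69) = 1/(-85) = -1/85 ≈ -0.011765)
I = 1008 (I = -81 + 9*(-11)² = -81 + 9*121 = -81 + 1089 = 1008)
I + o = 1008 - 1/85 = 85679/85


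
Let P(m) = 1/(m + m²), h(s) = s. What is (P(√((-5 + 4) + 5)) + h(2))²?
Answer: 169/36 ≈ 4.6944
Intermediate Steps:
(P(√((-5 + 4) + 5)) + h(2))² = (1/((√((-5 + 4) + 5))*(1 + √((-5 + 4) + 5))) + 2)² = (1/((√(-1 + 5))*(1 + √(-1 + 5))) + 2)² = (1/((√4)*(1 + √4)) + 2)² = (1/(2*(1 + 2)) + 2)² = ((½)/3 + 2)² = ((½)*(⅓) + 2)² = (⅙ + 2)² = (13/6)² = 169/36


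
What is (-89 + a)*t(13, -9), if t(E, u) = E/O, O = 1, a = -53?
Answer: -1846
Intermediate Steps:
t(E, u) = E (t(E, u) = E/1 = E*1 = E)
(-89 + a)*t(13, -9) = (-89 - 53)*13 = -142*13 = -1846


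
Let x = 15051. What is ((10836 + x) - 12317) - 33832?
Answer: -20262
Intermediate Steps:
((10836 + x) - 12317) - 33832 = ((10836 + 15051) - 12317) - 33832 = (25887 - 12317) - 33832 = 13570 - 33832 = -20262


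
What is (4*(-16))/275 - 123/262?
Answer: -50593/72050 ≈ -0.70219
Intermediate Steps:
(4*(-16))/275 - 123/262 = -64*1/275 - 123*1/262 = -64/275 - 123/262 = -50593/72050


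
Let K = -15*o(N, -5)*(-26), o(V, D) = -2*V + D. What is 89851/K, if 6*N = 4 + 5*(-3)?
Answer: -89851/520 ≈ -172.79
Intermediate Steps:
N = -11/6 (N = (4 + 5*(-3))/6 = (4 - 15)/6 = (⅙)*(-11) = -11/6 ≈ -1.8333)
o(V, D) = D - 2*V
K = -520 (K = -15*(-5 - 2*(-11/6))*(-26) = -15*(-5 + 11/3)*(-26) = -15*(-4/3)*(-26) = 20*(-26) = -520)
89851/K = 89851/(-520) = 89851*(-1/520) = -89851/520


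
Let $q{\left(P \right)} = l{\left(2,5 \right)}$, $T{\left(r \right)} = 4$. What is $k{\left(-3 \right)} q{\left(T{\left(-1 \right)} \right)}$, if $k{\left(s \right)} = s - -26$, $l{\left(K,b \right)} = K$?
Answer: $46$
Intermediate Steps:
$q{\left(P \right)} = 2$
$k{\left(s \right)} = 26 + s$ ($k{\left(s \right)} = s + 26 = 26 + s$)
$k{\left(-3 \right)} q{\left(T{\left(-1 \right)} \right)} = \left(26 - 3\right) 2 = 23 \cdot 2 = 46$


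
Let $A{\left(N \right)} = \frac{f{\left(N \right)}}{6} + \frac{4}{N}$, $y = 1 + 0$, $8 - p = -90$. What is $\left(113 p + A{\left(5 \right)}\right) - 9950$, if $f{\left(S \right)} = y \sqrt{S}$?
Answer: $\frac{5624}{5} + \frac{\sqrt{5}}{6} \approx 1125.2$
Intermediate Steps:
$p = 98$ ($p = 8 - -90 = 8 + 90 = 98$)
$y = 1$
$f{\left(S \right)} = \sqrt{S}$ ($f{\left(S \right)} = 1 \sqrt{S} = \sqrt{S}$)
$A{\left(N \right)} = \frac{4}{N} + \frac{\sqrt{N}}{6}$ ($A{\left(N \right)} = \frac{\sqrt{N}}{6} + \frac{4}{N} = \frac{4}{N} + \frac{\sqrt{N}}{6}$)
$\left(113 p + A{\left(5 \right)}\right) - 9950 = \left(113 \cdot 98 + \frac{24 + 5^{\frac{3}{2}}}{6 \cdot 5}\right) - 9950 = \left(11074 + \frac{1}{6} \cdot \frac{1}{5} \left(24 + 5 \sqrt{5}\right)\right) - 9950 = \left(11074 + \left(\frac{4}{5} + \frac{\sqrt{5}}{6}\right)\right) - 9950 = \left(\frac{55374}{5} + \frac{\sqrt{5}}{6}\right) - 9950 = \frac{5624}{5} + \frac{\sqrt{5}}{6}$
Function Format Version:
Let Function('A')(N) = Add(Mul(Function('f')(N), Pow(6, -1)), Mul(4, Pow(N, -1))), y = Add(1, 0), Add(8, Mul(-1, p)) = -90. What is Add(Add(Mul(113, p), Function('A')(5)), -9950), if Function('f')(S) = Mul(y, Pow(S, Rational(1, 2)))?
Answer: Add(Rational(5624, 5), Mul(Rational(1, 6), Pow(5, Rational(1, 2)))) ≈ 1125.2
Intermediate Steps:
p = 98 (p = Add(8, Mul(-1, -90)) = Add(8, 90) = 98)
y = 1
Function('f')(S) = Pow(S, Rational(1, 2)) (Function('f')(S) = Mul(1, Pow(S, Rational(1, 2))) = Pow(S, Rational(1, 2)))
Function('A')(N) = Add(Mul(4, Pow(N, -1)), Mul(Rational(1, 6), Pow(N, Rational(1, 2)))) (Function('A')(N) = Add(Mul(Pow(N, Rational(1, 2)), Pow(6, -1)), Mul(4, Pow(N, -1))) = Add(Mul(Pow(N, Rational(1, 2)), Rational(1, 6)), Mul(4, Pow(N, -1))) = Add(Mul(Rational(1, 6), Pow(N, Rational(1, 2))), Mul(4, Pow(N, -1))) = Add(Mul(4, Pow(N, -1)), Mul(Rational(1, 6), Pow(N, Rational(1, 2)))))
Add(Add(Mul(113, p), Function('A')(5)), -9950) = Add(Add(Mul(113, 98), Mul(Rational(1, 6), Pow(5, -1), Add(24, Pow(5, Rational(3, 2))))), -9950) = Add(Add(11074, Mul(Rational(1, 6), Rational(1, 5), Add(24, Mul(5, Pow(5, Rational(1, 2)))))), -9950) = Add(Add(11074, Add(Rational(4, 5), Mul(Rational(1, 6), Pow(5, Rational(1, 2))))), -9950) = Add(Add(Rational(55374, 5), Mul(Rational(1, 6), Pow(5, Rational(1, 2)))), -9950) = Add(Rational(5624, 5), Mul(Rational(1, 6), Pow(5, Rational(1, 2))))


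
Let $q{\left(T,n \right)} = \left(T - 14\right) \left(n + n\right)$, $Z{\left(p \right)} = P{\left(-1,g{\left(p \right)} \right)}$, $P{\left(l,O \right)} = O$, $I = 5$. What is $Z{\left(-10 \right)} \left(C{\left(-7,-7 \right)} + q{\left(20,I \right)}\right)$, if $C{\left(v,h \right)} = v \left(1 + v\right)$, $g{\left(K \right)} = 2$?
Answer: $204$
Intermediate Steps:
$Z{\left(p \right)} = 2$
$q{\left(T,n \right)} = 2 n \left(-14 + T\right)$ ($q{\left(T,n \right)} = \left(-14 + T\right) 2 n = 2 n \left(-14 + T\right)$)
$Z{\left(-10 \right)} \left(C{\left(-7,-7 \right)} + q{\left(20,I \right)}\right) = 2 \left(- 7 \left(1 - 7\right) + 2 \cdot 5 \left(-14 + 20\right)\right) = 2 \left(\left(-7\right) \left(-6\right) + 2 \cdot 5 \cdot 6\right) = 2 \left(42 + 60\right) = 2 \cdot 102 = 204$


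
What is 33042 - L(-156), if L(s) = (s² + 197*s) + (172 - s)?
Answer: 39110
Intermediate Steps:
L(s) = 172 + s² + 196*s
33042 - L(-156) = 33042 - (172 + (-156)² + 196*(-156)) = 33042 - (172 + 24336 - 30576) = 33042 - 1*(-6068) = 33042 + 6068 = 39110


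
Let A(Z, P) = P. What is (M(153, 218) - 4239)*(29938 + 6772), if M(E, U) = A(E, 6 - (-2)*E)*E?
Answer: 1596774870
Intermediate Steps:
M(E, U) = E*(6 + 2*E) (M(E, U) = (6 - (-2)*E)*E = (6 + 2*E)*E = E*(6 + 2*E))
(M(153, 218) - 4239)*(29938 + 6772) = (2*153*(3 + 153) - 4239)*(29938 + 6772) = (2*153*156 - 4239)*36710 = (47736 - 4239)*36710 = 43497*36710 = 1596774870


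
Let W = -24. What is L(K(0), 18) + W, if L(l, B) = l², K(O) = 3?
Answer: -15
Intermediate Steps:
L(K(0), 18) + W = 3² - 24 = 9 - 24 = -15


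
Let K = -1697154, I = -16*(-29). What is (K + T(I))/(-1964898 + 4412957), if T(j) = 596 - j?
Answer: -1697022/2448059 ≈ -0.69321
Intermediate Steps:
I = 464
(K + T(I))/(-1964898 + 4412957) = (-1697154 + (596 - 1*464))/(-1964898 + 4412957) = (-1697154 + (596 - 464))/2448059 = (-1697154 + 132)*(1/2448059) = -1697022*1/2448059 = -1697022/2448059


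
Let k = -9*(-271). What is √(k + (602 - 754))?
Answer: √2287 ≈ 47.823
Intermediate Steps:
k = 2439
√(k + (602 - 754)) = √(2439 + (602 - 754)) = √(2439 - 152) = √2287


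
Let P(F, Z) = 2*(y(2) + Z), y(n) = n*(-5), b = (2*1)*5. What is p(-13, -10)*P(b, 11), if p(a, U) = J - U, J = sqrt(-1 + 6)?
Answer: 20 + 2*sqrt(5) ≈ 24.472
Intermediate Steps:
J = sqrt(5) ≈ 2.2361
p(a, U) = sqrt(5) - U
b = 10 (b = 2*5 = 10)
y(n) = -5*n
P(F, Z) = -20 + 2*Z (P(F, Z) = 2*(-5*2 + Z) = 2*(-10 + Z) = -20 + 2*Z)
p(-13, -10)*P(b, 11) = (sqrt(5) - 1*(-10))*(-20 + 2*11) = (sqrt(5) + 10)*(-20 + 22) = (10 + sqrt(5))*2 = 20 + 2*sqrt(5)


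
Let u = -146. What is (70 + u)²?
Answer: 5776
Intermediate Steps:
(70 + u)² = (70 - 146)² = (-76)² = 5776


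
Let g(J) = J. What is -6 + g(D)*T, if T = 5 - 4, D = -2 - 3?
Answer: -11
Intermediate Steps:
D = -5
T = 1
-6 + g(D)*T = -6 - 5*1 = -6 - 5 = -11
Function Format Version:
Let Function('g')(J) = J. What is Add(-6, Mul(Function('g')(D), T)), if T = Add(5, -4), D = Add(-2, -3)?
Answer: -11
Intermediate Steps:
D = -5
T = 1
Add(-6, Mul(Function('g')(D), T)) = Add(-6, Mul(-5, 1)) = Add(-6, -5) = -11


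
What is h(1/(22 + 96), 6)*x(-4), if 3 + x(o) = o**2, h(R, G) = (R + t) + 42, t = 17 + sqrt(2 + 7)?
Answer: 95121/118 ≈ 806.11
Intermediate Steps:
t = 20 (t = 17 + sqrt(9) = 17 + 3 = 20)
h(R, G) = 62 + R (h(R, G) = (R + 20) + 42 = (20 + R) + 42 = 62 + R)
x(o) = -3 + o**2
h(1/(22 + 96), 6)*x(-4) = (62 + 1/(22 + 96))*(-3 + (-4)**2) = (62 + 1/118)*(-3 + 16) = (62 + 1/118)*13 = (7317/118)*13 = 95121/118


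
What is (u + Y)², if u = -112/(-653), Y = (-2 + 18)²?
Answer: 27982598400/426409 ≈ 65624.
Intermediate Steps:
Y = 256 (Y = 16² = 256)
u = 112/653 (u = -112*(-1/653) = 112/653 ≈ 0.17152)
(u + Y)² = (112/653 + 256)² = (167280/653)² = 27982598400/426409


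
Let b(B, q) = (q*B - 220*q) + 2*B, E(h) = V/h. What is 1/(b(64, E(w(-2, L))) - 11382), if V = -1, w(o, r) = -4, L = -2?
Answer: -1/11293 ≈ -8.8550e-5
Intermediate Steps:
E(h) = -1/h
b(B, q) = -220*q + 2*B + B*q (b(B, q) = (B*q - 220*q) + 2*B = (-220*q + B*q) + 2*B = -220*q + 2*B + B*q)
1/(b(64, E(w(-2, L))) - 11382) = 1/((-(-220)/(-4) + 2*64 + 64*(-1/(-4))) - 11382) = 1/((-(-220)*(-1)/4 + 128 + 64*(-1*(-¼))) - 11382) = 1/((-220*¼ + 128 + 64*(¼)) - 11382) = 1/((-55 + 128 + 16) - 11382) = 1/(89 - 11382) = 1/(-11293) = -1/11293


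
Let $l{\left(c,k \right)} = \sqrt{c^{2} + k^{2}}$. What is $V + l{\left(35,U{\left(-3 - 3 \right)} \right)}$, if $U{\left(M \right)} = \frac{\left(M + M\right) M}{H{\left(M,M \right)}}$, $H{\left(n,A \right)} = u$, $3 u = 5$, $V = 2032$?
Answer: $2032 + \frac{\sqrt{77281}}{5} \approx 2087.6$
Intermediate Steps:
$u = \frac{5}{3}$ ($u = \frac{1}{3} \cdot 5 = \frac{5}{3} \approx 1.6667$)
$H{\left(n,A \right)} = \frac{5}{3}$
$U{\left(M \right)} = \frac{6 M^{2}}{5}$ ($U{\left(M \right)} = \frac{\left(M + M\right) M}{\frac{5}{3}} = 2 M M \frac{3}{5} = 2 M^{2} \cdot \frac{3}{5} = \frac{6 M^{2}}{5}$)
$V + l{\left(35,U{\left(-3 - 3 \right)} \right)} = 2032 + \sqrt{35^{2} + \left(\frac{6 \left(-3 - 3\right)^{2}}{5}\right)^{2}} = 2032 + \sqrt{1225 + \left(\frac{6 \left(-6\right)^{2}}{5}\right)^{2}} = 2032 + \sqrt{1225 + \left(\frac{6}{5} \cdot 36\right)^{2}} = 2032 + \sqrt{1225 + \left(\frac{216}{5}\right)^{2}} = 2032 + \sqrt{1225 + \frac{46656}{25}} = 2032 + \sqrt{\frac{77281}{25}} = 2032 + \frac{\sqrt{77281}}{5}$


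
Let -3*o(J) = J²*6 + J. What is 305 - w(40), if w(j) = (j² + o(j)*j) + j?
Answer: 381595/3 ≈ 1.2720e+5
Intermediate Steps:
o(J) = -2*J² - J/3 (o(J) = -(J²*6 + J)/3 = -(6*J² + J)/3 = -(J + 6*J²)/3 = -2*J² - J/3)
w(j) = j + j² - j²*(1 + 6*j)/3 (w(j) = (j² + (-j*(1 + 6*j)/3)*j) + j = (j² - j²*(1 + 6*j)/3) + j = j + j² - j²*(1 + 6*j)/3)
305 - w(40) = 305 - 40*(3 - 6*40² + 2*40)/3 = 305 - 40*(3 - 6*1600 + 80)/3 = 305 - 40*(3 - 9600 + 80)/3 = 305 - 40*(-9517)/3 = 305 - 1*(-380680/3) = 305 + 380680/3 = 381595/3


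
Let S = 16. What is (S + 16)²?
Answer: 1024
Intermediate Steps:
(S + 16)² = (16 + 16)² = 32² = 1024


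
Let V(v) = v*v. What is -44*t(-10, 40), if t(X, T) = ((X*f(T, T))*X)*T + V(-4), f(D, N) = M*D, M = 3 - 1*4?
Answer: 7039296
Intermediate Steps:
M = -1 (M = 3 - 4 = -1)
f(D, N) = -D
V(v) = v²
t(X, T) = 16 - T²*X² (t(X, T) = ((X*(-T))*X)*T + (-4)² = ((-T*X)*X)*T + 16 = (-T*X²)*T + 16 = -T²*X² + 16 = 16 - T²*X²)
-44*t(-10, 40) = -44*(16 - 1*40²*(-10)²) = -44*(16 - 1*1600*100) = -44*(16 - 160000) = -44*(-159984) = 7039296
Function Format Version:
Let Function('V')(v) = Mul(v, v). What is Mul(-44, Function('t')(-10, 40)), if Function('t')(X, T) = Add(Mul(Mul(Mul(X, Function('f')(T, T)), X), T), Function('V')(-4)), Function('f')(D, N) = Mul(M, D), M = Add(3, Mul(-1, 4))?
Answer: 7039296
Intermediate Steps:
M = -1 (M = Add(3, -4) = -1)
Function('f')(D, N) = Mul(-1, D)
Function('V')(v) = Pow(v, 2)
Function('t')(X, T) = Add(16, Mul(-1, Pow(T, 2), Pow(X, 2))) (Function('t')(X, T) = Add(Mul(Mul(Mul(X, Mul(-1, T)), X), T), Pow(-4, 2)) = Add(Mul(Mul(Mul(-1, T, X), X), T), 16) = Add(Mul(Mul(-1, T, Pow(X, 2)), T), 16) = Add(Mul(-1, Pow(T, 2), Pow(X, 2)), 16) = Add(16, Mul(-1, Pow(T, 2), Pow(X, 2))))
Mul(-44, Function('t')(-10, 40)) = Mul(-44, Add(16, Mul(-1, Pow(40, 2), Pow(-10, 2)))) = Mul(-44, Add(16, Mul(-1, 1600, 100))) = Mul(-44, Add(16, -160000)) = Mul(-44, -159984) = 7039296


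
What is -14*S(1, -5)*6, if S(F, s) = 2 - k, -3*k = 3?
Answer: -252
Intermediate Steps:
k = -1 (k = -1/3*3 = -1)
S(F, s) = 3 (S(F, s) = 2 - 1*(-1) = 2 + 1 = 3)
-14*S(1, -5)*6 = -14*3*6 = -42*6 = -252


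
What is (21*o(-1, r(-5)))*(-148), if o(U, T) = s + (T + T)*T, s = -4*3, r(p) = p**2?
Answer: -3847704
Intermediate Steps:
s = -12
o(U, T) = -12 + 2*T**2 (o(U, T) = -12 + (T + T)*T = -12 + (2*T)*T = -12 + 2*T**2)
(21*o(-1, r(-5)))*(-148) = (21*(-12 + 2*((-5)**2)**2))*(-148) = (21*(-12 + 2*25**2))*(-148) = (21*(-12 + 2*625))*(-148) = (21*(-12 + 1250))*(-148) = (21*1238)*(-148) = 25998*(-148) = -3847704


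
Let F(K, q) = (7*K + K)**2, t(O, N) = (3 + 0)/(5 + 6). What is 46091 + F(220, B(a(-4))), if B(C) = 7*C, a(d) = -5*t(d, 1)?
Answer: 3143691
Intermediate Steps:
t(O, N) = 3/11
a(d) = -15/11 (a(d) = -5*3/11 = -15/11)
F(K, q) = 64*K**2 (F(K, q) = (8*K)**2 = 64*K**2)
46091 + F(220, B(a(-4))) = 46091 + 64*220**2 = 46091 + 64*48400 = 46091 + 3097600 = 3143691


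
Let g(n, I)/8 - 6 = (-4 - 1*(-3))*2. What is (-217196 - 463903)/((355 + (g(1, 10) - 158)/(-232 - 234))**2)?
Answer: -36976183611/6852197284 ≈ -5.3963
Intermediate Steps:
g(n, I) = 32 (g(n, I) = 48 + 8*((-4 - 1*(-3))*2) = 48 + 8*((-4 + 3)*2) = 48 + 8*(-1*2) = 48 + 8*(-2) = 48 - 16 = 32)
(-217196 - 463903)/((355 + (g(1, 10) - 158)/(-232 - 234))**2) = (-217196 - 463903)/((355 + (32 - 158)/(-232 - 234))**2) = -681099/(355 - 126/(-466))**2 = -681099/(355 - 126*(-1/466))**2 = -681099/(355 + 63/233)**2 = -681099/((82778/233)**2) = -681099/6852197284/54289 = -681099*54289/6852197284 = -36976183611/6852197284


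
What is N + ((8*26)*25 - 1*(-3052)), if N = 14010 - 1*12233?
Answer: 10029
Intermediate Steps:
N = 1777 (N = 14010 - 12233 = 1777)
N + ((8*26)*25 - 1*(-3052)) = 1777 + ((8*26)*25 - 1*(-3052)) = 1777 + (208*25 + 3052) = 1777 + (5200 + 3052) = 1777 + 8252 = 10029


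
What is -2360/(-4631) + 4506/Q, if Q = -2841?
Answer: -4720842/4385557 ≈ -1.0765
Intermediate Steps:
-2360/(-4631) + 4506/Q = -2360/(-4631) + 4506/(-2841) = -2360*(-1/4631) + 4506*(-1/2841) = 2360/4631 - 1502/947 = -4720842/4385557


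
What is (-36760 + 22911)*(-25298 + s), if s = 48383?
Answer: -319704165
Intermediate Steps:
(-36760 + 22911)*(-25298 + s) = (-36760 + 22911)*(-25298 + 48383) = -13849*23085 = -319704165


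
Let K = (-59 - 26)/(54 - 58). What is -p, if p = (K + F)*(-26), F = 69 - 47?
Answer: 2249/2 ≈ 1124.5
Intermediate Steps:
K = 85/4 (K = -85/(-4) = -85*(-¼) = 85/4 ≈ 21.250)
F = 22
p = -2249/2 (p = (85/4 + 22)*(-26) = (173/4)*(-26) = -2249/2 ≈ -1124.5)
-p = -1*(-2249/2) = 2249/2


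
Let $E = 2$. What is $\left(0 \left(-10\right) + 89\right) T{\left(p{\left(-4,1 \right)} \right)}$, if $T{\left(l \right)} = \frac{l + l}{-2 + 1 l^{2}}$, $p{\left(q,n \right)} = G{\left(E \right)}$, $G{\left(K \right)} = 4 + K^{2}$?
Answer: $\frac{712}{31} \approx 22.968$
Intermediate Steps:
$p{\left(q,n \right)} = 8$ ($p{\left(q,n \right)} = 4 + 2^{2} = 4 + 4 = 8$)
$T{\left(l \right)} = \frac{2 l}{-2 + l^{2}}$
$\left(0 \left(-10\right) + 89\right) T{\left(p{\left(-4,1 \right)} \right)} = \left(0 \left(-10\right) + 89\right) 2 \cdot 8 \frac{1}{-2 + 8^{2}} = \left(0 + 89\right) 2 \cdot 8 \frac{1}{-2 + 64} = 89 \cdot 2 \cdot 8 \cdot \frac{1}{62} = 89 \cdot \frac{8}{31} = \frac{712}{31}$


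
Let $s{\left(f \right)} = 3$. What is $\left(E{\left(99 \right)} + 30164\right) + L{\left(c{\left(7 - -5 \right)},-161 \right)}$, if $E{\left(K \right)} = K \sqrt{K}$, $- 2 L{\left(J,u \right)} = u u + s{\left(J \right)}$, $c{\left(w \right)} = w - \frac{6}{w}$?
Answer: $17202 + 297 \sqrt{11} \approx 18187.0$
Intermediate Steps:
$L{\left(J,u \right)} = - \frac{3}{2} - \frac{u^{2}}{2}$ ($L{\left(J,u \right)} = - \frac{u u + 3}{2} = - \frac{u^{2} + 3}{2} = - \frac{3 + u^{2}}{2} = - \frac{3}{2} - \frac{u^{2}}{2}$)
$E{\left(K \right)} = K^{\frac{3}{2}}$
$\left(E{\left(99 \right)} + 30164\right) + L{\left(c{\left(7 - -5 \right)},-161 \right)} = \left(99^{\frac{3}{2}} + 30164\right) - \left(\frac{3}{2} + \frac{\left(-161\right)^{2}}{2}\right) = \left(297 \sqrt{11} + 30164\right) - 12962 = \left(30164 + 297 \sqrt{11}\right) - 12962 = 17202 + 297 \sqrt{11}$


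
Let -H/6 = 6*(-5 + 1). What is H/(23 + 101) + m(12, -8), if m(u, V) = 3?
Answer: 129/31 ≈ 4.1613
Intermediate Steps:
H = 144 (H = -36*(-5 + 1) = -36*(-4) = -6*(-24) = 144)
H/(23 + 101) + m(12, -8) = 144/(23 + 101) + 3 = 144/124 + 3 = (1/124)*144 + 3 = 36/31 + 3 = 129/31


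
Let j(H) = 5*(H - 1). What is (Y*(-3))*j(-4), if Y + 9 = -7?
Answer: -1200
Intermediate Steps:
Y = -16 (Y = -9 - 7 = -16)
j(H) = -5 + 5*H (j(H) = 5*(-1 + H) = -5 + 5*H)
(Y*(-3))*j(-4) = (-16*(-3))*(-5 + 5*(-4)) = 48*(-5 - 20) = 48*(-25) = -1200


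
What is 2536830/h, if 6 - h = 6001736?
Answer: -253683/600173 ≈ -0.42268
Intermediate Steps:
h = -6001730 (h = 6 - 1*6001736 = 6 - 6001736 = -6001730)
2536830/h = 2536830/(-6001730) = 2536830*(-1/6001730) = -253683/600173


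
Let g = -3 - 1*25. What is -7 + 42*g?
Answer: -1183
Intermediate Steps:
g = -28 (g = -3 - 25 = -28)
-7 + 42*g = -7 + 42*(-28) = -7 - 1176 = -1183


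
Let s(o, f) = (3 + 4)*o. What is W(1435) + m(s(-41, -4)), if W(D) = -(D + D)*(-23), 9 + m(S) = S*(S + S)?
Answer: 230739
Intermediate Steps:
s(o, f) = 7*o
m(S) = -9 + 2*S² (m(S) = -9 + S*(S + S) = -9 + S*(2*S) = -9 + 2*S²)
W(D) = 46*D (W(D) = -2*D*(-23) = -(-46)*D = 46*D)
W(1435) + m(s(-41, -4)) = 46*1435 + (-9 + 2*(7*(-41))²) = 66010 + (-9 + 2*(-287)²) = 66010 + (-9 + 2*82369) = 66010 + (-9 + 164738) = 66010 + 164729 = 230739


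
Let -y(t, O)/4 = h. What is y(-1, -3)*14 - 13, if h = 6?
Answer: -349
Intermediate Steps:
y(t, O) = -24 (y(t, O) = -4*6 = -24)
y(-1, -3)*14 - 13 = -24*14 - 13 = -336 - 13 = -349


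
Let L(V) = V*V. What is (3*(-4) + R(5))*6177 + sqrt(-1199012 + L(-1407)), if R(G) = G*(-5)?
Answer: -228549 + sqrt(780637) ≈ -2.2767e+5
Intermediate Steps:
R(G) = -5*G
L(V) = V**2
(3*(-4) + R(5))*6177 + sqrt(-1199012 + L(-1407)) = (3*(-4) - 5*5)*6177 + sqrt(-1199012 + (-1407)**2) = (-12 - 25)*6177 + sqrt(-1199012 + 1979649) = -37*6177 + sqrt(780637) = -228549 + sqrt(780637)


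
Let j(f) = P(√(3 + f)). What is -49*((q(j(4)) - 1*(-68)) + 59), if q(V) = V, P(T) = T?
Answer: -6223 - 49*√7 ≈ -6352.6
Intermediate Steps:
j(f) = √(3 + f)
-49*((q(j(4)) - 1*(-68)) + 59) = -49*((√(3 + 4) - 1*(-68)) + 59) = -49*((√7 + 68) + 59) = -49*((68 + √7) + 59) = -49*(127 + √7) = -6223 - 49*√7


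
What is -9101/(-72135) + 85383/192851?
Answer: 7914239656/13911306885 ≈ 0.56891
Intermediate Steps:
-9101/(-72135) + 85383/192851 = -9101*(-1/72135) + 85383*(1/192851) = 9101/72135 + 85383/192851 = 7914239656/13911306885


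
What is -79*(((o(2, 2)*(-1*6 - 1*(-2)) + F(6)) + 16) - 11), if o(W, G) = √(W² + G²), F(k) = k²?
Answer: -3239 + 632*√2 ≈ -2345.2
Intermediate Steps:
o(W, G) = √(G² + W²)
-79*(((o(2, 2)*(-1*6 - 1*(-2)) + F(6)) + 16) - 11) = -79*(((√(2² + 2²)*(-1*6 - 1*(-2)) + 6²) + 16) - 11) = -79*(((√(4 + 4)*(-6 + 2) + 36) + 16) - 11) = -79*(((√8*(-4) + 36) + 16) - 11) = -79*((((2*√2)*(-4) + 36) + 16) - 11) = -79*(((-8*√2 + 36) + 16) - 11) = -79*(((36 - 8*√2) + 16) - 11) = -79*((52 - 8*√2) - 11) = -79*(41 - 8*√2) = -3239 + 632*√2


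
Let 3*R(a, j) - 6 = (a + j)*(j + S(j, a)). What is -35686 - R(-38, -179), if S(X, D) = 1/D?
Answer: -5544683/114 ≈ -48638.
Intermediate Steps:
S(X, D) = 1/D
R(a, j) = 2 + (a + j)*(j + 1/a)/3 (R(a, j) = 2 + ((a + j)*(j + 1/a))/3 = 2 + (a + j)*(j + 1/a)/3)
-35686 - R(-38, -179) = -35686 - (-179 - 38*(7 + (-179)**2 - 38*(-179)))/(3*(-38)) = -35686 - (-1)*(-179 - 38*(7 + 32041 + 6802))/(3*38) = -35686 - (-1)*(-179 - 38*38850)/(3*38) = -35686 - (-1)*(-179 - 1476300)/(3*38) = -35686 - (-1)*(-1476479)/(3*38) = -35686 - 1*1476479/114 = -35686 - 1476479/114 = -5544683/114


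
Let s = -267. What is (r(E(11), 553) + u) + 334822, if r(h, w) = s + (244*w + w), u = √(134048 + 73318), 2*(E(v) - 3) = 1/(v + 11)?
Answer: 470040 + √207366 ≈ 4.7050e+5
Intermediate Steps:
E(v) = 3 + 1/(2*(11 + v)) (E(v) = 3 + 1/(2*(v + 11)) = 3 + 1/(2*(11 + v)))
u = √207366 ≈ 455.37
r(h, w) = -267 + 245*w (r(h, w) = -267 + (244*w + w) = -267 + 245*w)
(r(E(11), 553) + u) + 334822 = ((-267 + 245*553) + √207366) + 334822 = ((-267 + 135485) + √207366) + 334822 = (135218 + √207366) + 334822 = 470040 + √207366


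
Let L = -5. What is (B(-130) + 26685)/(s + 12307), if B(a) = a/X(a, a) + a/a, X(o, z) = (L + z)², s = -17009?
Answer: -48635222/8569395 ≈ -5.6755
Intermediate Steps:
X(o, z) = (-5 + z)²
B(a) = 1 + a/(-5 + a)² (B(a) = a/((-5 + a)²) + a/a = a/(-5 + a)² + 1 = 1 + a/(-5 + a)²)
(B(-130) + 26685)/(s + 12307) = ((1 - 130/(-5 - 130)²) + 26685)/(-17009 + 12307) = ((1 - 130/(-135)²) + 26685)/(-4702) = ((1 - 130*1/18225) + 26685)*(-1/4702) = ((1 - 26/3645) + 26685)*(-1/4702) = (3619/3645 + 26685)*(-1/4702) = (97270444/3645)*(-1/4702) = -48635222/8569395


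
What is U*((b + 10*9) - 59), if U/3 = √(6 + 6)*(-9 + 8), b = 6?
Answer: -222*√3 ≈ -384.52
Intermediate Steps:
U = -6*√3 (U = 3*(√(6 + 6)*(-9 + 8)) = 3*(√12*(-1)) = 3*((2*√3)*(-1)) = 3*(-2*√3) = -6*√3 ≈ -10.392)
U*((b + 10*9) - 59) = (-6*√3)*((6 + 10*9) - 59) = (-6*√3)*((6 + 90) - 59) = (-6*√3)*(96 - 59) = -6*√3*37 = -222*√3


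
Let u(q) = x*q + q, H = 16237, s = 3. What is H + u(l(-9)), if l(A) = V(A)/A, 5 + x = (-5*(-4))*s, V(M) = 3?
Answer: 48655/3 ≈ 16218.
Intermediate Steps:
x = 55 (x = -5 - 5*(-4)*3 = -5 + 20*3 = -5 + 60 = 55)
l(A) = 3/A
u(q) = 56*q (u(q) = 55*q + q = 56*q)
H + u(l(-9)) = 16237 + 56*(3/(-9)) = 16237 + 56*(3*(-⅑)) = 16237 + 56*(-⅓) = 16237 - 56/3 = 48655/3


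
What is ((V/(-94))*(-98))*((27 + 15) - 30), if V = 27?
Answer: 15876/47 ≈ 337.79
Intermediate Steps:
((V/(-94))*(-98))*((27 + 15) - 30) = ((27/(-94))*(-98))*((27 + 15) - 30) = ((27*(-1/94))*(-98))*(42 - 30) = -27/94*(-98)*12 = (1323/47)*12 = 15876/47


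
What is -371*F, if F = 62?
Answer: -23002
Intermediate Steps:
-371*F = -371*62 = -23002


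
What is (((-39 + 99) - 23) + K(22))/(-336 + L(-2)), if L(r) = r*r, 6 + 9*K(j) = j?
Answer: -349/2988 ≈ -0.11680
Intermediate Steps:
K(j) = -⅔ + j/9
L(r) = r²
(((-39 + 99) - 23) + K(22))/(-336 + L(-2)) = (((-39 + 99) - 23) + (-⅔ + (⅑)*22))/(-336 + (-2)²) = ((60 - 23) + (-⅔ + 22/9))/(-336 + 4) = (37 + 16/9)/(-332) = (349/9)*(-1/332) = -349/2988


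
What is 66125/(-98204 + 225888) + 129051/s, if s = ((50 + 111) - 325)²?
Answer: 4564061471/858547216 ≈ 5.3160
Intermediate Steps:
s = 26896 (s = (161 - 325)² = (-164)² = 26896)
66125/(-98204 + 225888) + 129051/s = 66125/(-98204 + 225888) + 129051/26896 = 66125/127684 + 129051*(1/26896) = 66125*(1/127684) + 129051/26896 = 66125/127684 + 129051/26896 = 4564061471/858547216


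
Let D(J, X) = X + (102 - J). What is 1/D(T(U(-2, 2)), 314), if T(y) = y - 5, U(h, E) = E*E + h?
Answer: 1/419 ≈ 0.0023866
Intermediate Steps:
U(h, E) = h + E**2 (U(h, E) = E**2 + h = h + E**2)
T(y) = -5 + y
D(J, X) = 102 + X - J
1/D(T(U(-2, 2)), 314) = 1/(102 + 314 - (-5 + (-2 + 2**2))) = 1/(102 + 314 - (-5 + (-2 + 4))) = 1/(102 + 314 - (-5 + 2)) = 1/(102 + 314 - 1*(-3)) = 1/(102 + 314 + 3) = 1/419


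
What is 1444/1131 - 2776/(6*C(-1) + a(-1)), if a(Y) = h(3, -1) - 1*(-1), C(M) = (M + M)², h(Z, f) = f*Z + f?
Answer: -1036444/7917 ≈ -130.91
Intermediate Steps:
h(Z, f) = f + Z*f (h(Z, f) = Z*f + f = f + Z*f)
C(M) = 4*M² (C(M) = (2*M)² = 4*M²)
a(Y) = -3 (a(Y) = -(1 + 3) - 1*(-1) = -1*4 + 1 = -4 + 1 = -3)
1444/1131 - 2776/(6*C(-1) + a(-1)) = 1444/1131 - 2776/(6*(4*(-1)²) - 3) = 1444*(1/1131) - 2776/(6*(4*1) - 3) = 1444/1131 - 2776/(6*4 - 3) = 1444/1131 - 2776/(24 - 3) = 1444/1131 - 2776/21 = -1036444/7917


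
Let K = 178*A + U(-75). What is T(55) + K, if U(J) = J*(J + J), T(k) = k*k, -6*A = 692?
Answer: -18763/3 ≈ -6254.3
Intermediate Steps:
A = -346/3 (A = -1/6*692 = -346/3 ≈ -115.33)
T(k) = k**2
U(J) = 2*J**2 (U(J) = J*(2*J) = 2*J**2)
K = -27838/3 (K = 178*(-346/3) + 2*(-75)**2 = -61588/3 + 2*5625 = -61588/3 + 11250 = -27838/3 ≈ -9279.3)
T(55) + K = 55**2 - 27838/3 = 3025 - 27838/3 = -18763/3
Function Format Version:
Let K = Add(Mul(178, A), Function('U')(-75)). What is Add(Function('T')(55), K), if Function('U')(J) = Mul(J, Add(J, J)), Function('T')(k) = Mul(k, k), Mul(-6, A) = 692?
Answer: Rational(-18763, 3) ≈ -6254.3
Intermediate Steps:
A = Rational(-346, 3) (A = Mul(Rational(-1, 6), 692) = Rational(-346, 3) ≈ -115.33)
Function('T')(k) = Pow(k, 2)
Function('U')(J) = Mul(2, Pow(J, 2)) (Function('U')(J) = Mul(J, Mul(2, J)) = Mul(2, Pow(J, 2)))
K = Rational(-27838, 3) (K = Add(Mul(178, Rational(-346, 3)), Mul(2, Pow(-75, 2))) = Add(Rational(-61588, 3), Mul(2, 5625)) = Add(Rational(-61588, 3), 11250) = Rational(-27838, 3) ≈ -9279.3)
Add(Function('T')(55), K) = Add(Pow(55, 2), Rational(-27838, 3)) = Add(3025, Rational(-27838, 3)) = Rational(-18763, 3)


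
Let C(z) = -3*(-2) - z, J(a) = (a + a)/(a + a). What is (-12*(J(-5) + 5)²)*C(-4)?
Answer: -4320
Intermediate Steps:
J(a) = 1 (J(a) = (2*a)/((2*a)) = (2*a)*(1/(2*a)) = 1)
C(z) = 6 - z
(-12*(J(-5) + 5)²)*C(-4) = (-12*(1 + 5)²)*(6 - 1*(-4)) = (-12*6²)*(6 + 4) = -12*36*10 = -432*10 = -4320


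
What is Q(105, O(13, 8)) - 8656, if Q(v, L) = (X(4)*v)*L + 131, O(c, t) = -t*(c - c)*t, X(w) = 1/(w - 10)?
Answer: -8525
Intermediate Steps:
X(w) = 1/(-10 + w)
O(c, t) = 0 (O(c, t) = -t*0*t = -0*t = -1*0 = 0)
Q(v, L) = 131 - L*v/6 (Q(v, L) = (v/(-10 + 4))*L + 131 = (v/(-6))*L + 131 = (-v/6)*L + 131 = -L*v/6 + 131 = 131 - L*v/6)
Q(105, O(13, 8)) - 8656 = (131 - ⅙*0*105) - 8656 = (131 + 0) - 8656 = 131 - 8656 = -8525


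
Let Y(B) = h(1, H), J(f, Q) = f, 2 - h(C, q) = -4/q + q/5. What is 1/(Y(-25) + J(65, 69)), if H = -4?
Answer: 5/334 ≈ 0.014970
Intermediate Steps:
h(C, q) = 2 + 4/q - q/5 (h(C, q) = 2 - (-4/q + q/5) = 2 + (4/q - q/5) = 2 + 4/q - q/5)
Y(B) = 9/5 (Y(B) = 2 + 4/(-4) - 1/5*(-4) = 2 + 4*(-1/4) + 4/5 = 2 - 1 + 4/5 = 9/5)
1/(Y(-25) + J(65, 69)) = 1/(9/5 + 65) = 1/(334/5) = 5/334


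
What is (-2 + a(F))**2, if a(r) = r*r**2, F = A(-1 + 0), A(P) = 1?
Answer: 1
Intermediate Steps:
F = 1
a(r) = r**3
(-2 + a(F))**2 = (-2 + 1**3)**2 = (-2 + 1)**2 = (-1)**2 = 1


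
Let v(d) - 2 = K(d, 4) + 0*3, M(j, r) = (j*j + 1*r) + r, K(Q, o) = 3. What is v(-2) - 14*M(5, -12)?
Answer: -9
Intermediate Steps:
M(j, r) = j² + 2*r (M(j, r) = (j² + r) + r = (r + j²) + r = j² + 2*r)
v(d) = 5 (v(d) = 2 + (3 + 0*3) = 2 + (3 + 0) = 2 + 3 = 5)
v(-2) - 14*M(5, -12) = 5 - 14*(5² + 2*(-12)) = 5 - 14*(25 - 24) = 5 - 14*1 = 5 - 14 = -9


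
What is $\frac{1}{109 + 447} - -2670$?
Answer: $\frac{1484521}{556} \approx 2670.0$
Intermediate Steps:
$\frac{1}{109 + 447} - -2670 = \frac{1}{556} + 2670 = \frac{1484521}{556}$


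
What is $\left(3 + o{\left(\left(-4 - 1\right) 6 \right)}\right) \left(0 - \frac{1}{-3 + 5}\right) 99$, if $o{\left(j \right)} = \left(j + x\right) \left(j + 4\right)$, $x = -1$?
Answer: $- \frac{80091}{2} \approx -40046.0$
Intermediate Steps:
$o{\left(j \right)} = \left(-1 + j\right) \left(4 + j\right)$ ($o{\left(j \right)} = \left(j - 1\right) \left(j + 4\right) = \left(-1 + j\right) \left(4 + j\right)$)
$\left(3 + o{\left(\left(-4 - 1\right) 6 \right)}\right) \left(0 - \frac{1}{-3 + 5}\right) 99 = \left(3 + \left(-4 + \left(\left(-4 - 1\right) 6\right)^{2} + 3 \left(-4 - 1\right) 6\right)\right) \left(0 - \frac{1}{-3 + 5}\right) 99 = \left(3 + \left(-4 + \left(\left(-5\right) 6\right)^{2} + 3 \left(\left(-5\right) 6\right)\right)\right) \left(0 - \frac{1}{2}\right) 99 = \left(3 + \left(-4 + \left(-30\right)^{2} + 3 \left(-30\right)\right)\right) \left(0 - \frac{1}{2}\right) 99 = \left(3 - -806\right) \left(0 - \frac{1}{2}\right) 99 = \left(3 + 806\right) \left(- \frac{1}{2}\right) 99 = 809 \left(- \frac{1}{2}\right) 99 = \left(- \frac{809}{2}\right) 99 = - \frac{80091}{2}$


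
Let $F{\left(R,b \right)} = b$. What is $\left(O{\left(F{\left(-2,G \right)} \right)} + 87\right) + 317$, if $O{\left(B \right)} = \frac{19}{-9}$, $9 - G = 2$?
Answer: $\frac{3617}{9} \approx 401.89$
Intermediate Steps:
$G = 7$ ($G = 9 - 2 = 7$)
$O{\left(B \right)} = - \frac{19}{9}$ ($O{\left(B \right)} = 19 \left(- \frac{1}{9}\right) = - \frac{19}{9}$)
$\left(O{\left(F{\left(-2,G \right)} \right)} + 87\right) + 317 = \left(- \frac{19}{9} + 87\right) + 317 = \frac{764}{9} + 317 = \frac{3617}{9}$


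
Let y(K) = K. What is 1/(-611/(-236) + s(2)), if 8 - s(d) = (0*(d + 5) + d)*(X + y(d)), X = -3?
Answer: 236/2971 ≈ 0.079435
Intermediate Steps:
s(d) = 8 - d*(-3 + d) (s(d) = 8 - (0*(d + 5) + d)*(-3 + d) = 8 - (0*(5 + d) + d)*(-3 + d) = 8 - (0 + d)*(-3 + d) = 8 - d*(-3 + d))
1/(-611/(-236) + s(2)) = 1/(-611/(-236) + (8 - 1*2**2 + 3*2)) = 1/(-611*(-1/236) + (8 - 1*4 + 6)) = 1/(611/236 + (8 - 4 + 6)) = 1/(611/236 + 10) = 1/(2971/236) = 236/2971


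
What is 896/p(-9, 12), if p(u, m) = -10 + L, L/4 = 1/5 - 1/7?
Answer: -15680/171 ≈ -91.696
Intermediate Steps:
L = 8/35 (L = 4*(1/5 - 1/7) = 4*(1*(⅕) - 1*⅐) = 4*(⅕ - ⅐) = 4*(2/35) = 8/35 ≈ 0.22857)
p(u, m) = -342/35 (p(u, m) = -10 + 8/35 = -342/35)
896/p(-9, 12) = 896/(-342/35) = 896*(-35/342) = -15680/171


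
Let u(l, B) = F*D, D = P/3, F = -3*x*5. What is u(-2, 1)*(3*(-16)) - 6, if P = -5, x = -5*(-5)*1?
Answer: -30006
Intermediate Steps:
x = 25 (x = 25*1 = 25)
F = -375 (F = -3*25*5 = -75*5 = -375)
D = -5/3 ≈ -1.6667
u(l, B) = 625 (u(l, B) = -375*(-5/3) = 625)
u(-2, 1)*(3*(-16)) - 6 = 625*(3*(-16)) - 6 = 625*(-48) - 6 = -30000 - 6 = -30006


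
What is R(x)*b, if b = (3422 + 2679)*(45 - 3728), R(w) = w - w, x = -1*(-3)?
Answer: 0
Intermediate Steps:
x = 3
R(w) = 0
b = -22469983 (b = 6101*(-3683) = -22469983)
R(x)*b = 0*(-22469983) = 0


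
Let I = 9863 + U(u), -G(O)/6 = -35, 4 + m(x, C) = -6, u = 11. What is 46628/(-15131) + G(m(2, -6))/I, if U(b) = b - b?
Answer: -65244922/21319579 ≈ -3.0603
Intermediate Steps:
m(x, C) = -10 (m(x, C) = -4 - 6 = -10)
G(O) = 210 (G(O) = -6*(-35) = 210)
U(b) = 0
I = 9863 (I = 9863 + 0 = 9863)
46628/(-15131) + G(m(2, -6))/I = 46628/(-15131) + 210/9863 = 46628*(-1/15131) + 210*(1/9863) = -46628/15131 + 30/1409 = -65244922/21319579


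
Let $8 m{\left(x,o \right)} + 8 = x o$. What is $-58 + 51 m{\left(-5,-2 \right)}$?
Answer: $- \frac{181}{4} \approx -45.25$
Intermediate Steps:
$m{\left(x,o \right)} = -1 + \frac{o x}{8}$ ($m{\left(x,o \right)} = -1 + \frac{x o}{8} = -1 + \frac{o x}{8}$)
$-58 + 51 m{\left(-5,-2 \right)} = -58 + 51 \left(-1 + \frac{1}{8} \left(-2\right) \left(-5\right)\right) = -58 + 51 \left(-1 + \frac{5}{4}\right) = -58 + 51 \cdot \frac{1}{4} = -58 + \frac{51}{4} = - \frac{181}{4}$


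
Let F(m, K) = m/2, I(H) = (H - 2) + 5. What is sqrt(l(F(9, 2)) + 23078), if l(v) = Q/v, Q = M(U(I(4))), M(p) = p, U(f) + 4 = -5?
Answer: 6*sqrt(641) ≈ 151.91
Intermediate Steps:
I(H) = 3 + H (I(H) = (-2 + H) + 5 = 3 + H)
U(f) = -9 (U(f) = -4 - 5 = -9)
Q = -9
F(m, K) = m/2 (F(m, K) = m*(1/2) = m/2)
l(v) = -9/v
sqrt(l(F(9, 2)) + 23078) = sqrt(-9/((1/2)*9) + 23078) = sqrt(-9/9/2 + 23078) = sqrt(-9*2/9 + 23078) = sqrt(-2 + 23078) = sqrt(23076) = 6*sqrt(641)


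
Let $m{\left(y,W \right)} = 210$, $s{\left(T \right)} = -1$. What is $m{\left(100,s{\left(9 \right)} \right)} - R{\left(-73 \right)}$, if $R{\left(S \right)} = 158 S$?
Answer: $11744$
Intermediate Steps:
$m{\left(100,s{\left(9 \right)} \right)} - R{\left(-73 \right)} = 210 - 158 \left(-73\right) = 210 - -11534 = 210 + 11534 = 11744$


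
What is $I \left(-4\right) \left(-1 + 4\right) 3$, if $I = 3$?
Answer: $-108$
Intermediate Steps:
$I \left(-4\right) \left(-1 + 4\right) 3 = 3 \left(-4\right) \left(-1 + 4\right) 3 = - 12 \cdot 3 \cdot 3 = \left(-12\right) 9 = -108$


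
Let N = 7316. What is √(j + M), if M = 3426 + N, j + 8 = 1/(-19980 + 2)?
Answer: √4284159255278/19978 ≈ 103.60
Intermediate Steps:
j = -159825/19978 (j = -8 + 1/(-19980 + 2) = -8 + 1/(-19978) = -8 - 1/19978 = -159825/19978 ≈ -8.0000)
M = 10742 (M = 3426 + 7316 = 10742)
√(j + M) = √(-159825/19978 + 10742) = √(214443851/19978) = √4284159255278/19978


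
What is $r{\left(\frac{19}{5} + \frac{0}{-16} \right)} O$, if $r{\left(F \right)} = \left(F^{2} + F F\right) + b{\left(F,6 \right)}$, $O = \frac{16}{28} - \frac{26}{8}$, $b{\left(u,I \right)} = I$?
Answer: $- \frac{654}{7} \approx -93.429$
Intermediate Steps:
$O = - \frac{75}{28}$ ($O = 16 \cdot \frac{1}{28} - \frac{13}{4} = \frac{4}{7} - \frac{13}{4} = - \frac{75}{28} \approx -2.6786$)
$r{\left(F \right)} = 6 + 2 F^{2}$ ($r{\left(F \right)} = \left(F^{2} + F F\right) + 6 = \left(F^{2} + F^{2}\right) + 6 = 2 F^{2} + 6 = 6 + 2 F^{2}$)
$r{\left(\frac{19}{5} + \frac{0}{-16} \right)} O = \left(6 + 2 \left(\frac{19}{5} + \frac{0}{-16}\right)^{2}\right) \left(- \frac{75}{28}\right) = \left(6 + 2 \left(19 \cdot \frac{1}{5} + 0 \left(- \frac{1}{16}\right)\right)^{2}\right) \left(- \frac{75}{28}\right) = \left(6 + 2 \left(\frac{19}{5} + 0\right)^{2}\right) \left(- \frac{75}{28}\right) = \left(6 + 2 \left(\frac{19}{5}\right)^{2}\right) \left(- \frac{75}{28}\right) = \left(6 + 2 \cdot \frac{361}{25}\right) \left(- \frac{75}{28}\right) = \left(6 + \frac{722}{25}\right) \left(- \frac{75}{28}\right) = \frac{872}{25} \left(- \frac{75}{28}\right) = - \frac{654}{7}$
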